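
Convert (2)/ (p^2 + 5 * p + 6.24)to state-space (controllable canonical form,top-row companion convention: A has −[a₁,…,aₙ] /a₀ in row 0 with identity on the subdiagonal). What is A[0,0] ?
Reachable canonical form for den = p^2 + 5*p + 6.24: top row of A = -[a₁,a₂,...,aₙ]/a₀, ones on the subdiagonal, zeros elsewhere.
A = [[-5, -6.24], [1, 0]].
A[0,0] = -5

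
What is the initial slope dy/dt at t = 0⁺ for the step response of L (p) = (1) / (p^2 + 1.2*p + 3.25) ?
IVT: y'(0⁺) = lim_{p→∞} p²·Y(p) = lim_{p→∞} p·L(p).
deg(num) = 0, deg(den) = 2, relative degree = 2 ≥ 2, so p·L(p) → 0. Initial slope = 0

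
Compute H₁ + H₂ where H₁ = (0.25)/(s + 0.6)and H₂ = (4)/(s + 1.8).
Parallel: H = H₁ + H₂ = (n₁·d₂ + n₂·d₁)/(d₁·d₂).
n₁·d₂ = 0.25*s + 0.45. n₂·d₁ = 4*s + 2.4. Sum = 4.25*s + 2.85. d₁·d₂ = s^2 + 2.4*s + 1.08.
H(s) = (4.25*s + 2.85)/(s^2 + 2.4*s + 1.08)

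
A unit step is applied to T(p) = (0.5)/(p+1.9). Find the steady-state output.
FVT: lim_{t→∞} y(t) = lim_{p→0} p*Y(p) where Y(p) = T(p)/p.
= lim_{p→0} T(p) = T(0) = num(0)/den(0) = 0.5/1.9 = 0.2632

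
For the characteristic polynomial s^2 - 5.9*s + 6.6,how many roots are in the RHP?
s^2 - 5.9*s + 6.6 = (s - 4.4)(s - 1.5). Poles: 1.5, 4.4. RHP poles (Re>0): 2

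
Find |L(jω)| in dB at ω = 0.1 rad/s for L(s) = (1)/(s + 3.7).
Substitute s = j*0.1: L(j0.1) = 0.270073 - 0.00729927j.
|L(j0.1)| = sqrt(Re² + Im²) = 0.2702.
20*log₁₀(0.2702) = -11.37 dB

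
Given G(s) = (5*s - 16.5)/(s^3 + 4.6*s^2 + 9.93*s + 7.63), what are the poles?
Set denominator = 0: s^3 + 4.6*s^2 + 9.93*s + 7.63 = (s + 1.4)(s^2 + 3.2*s + 5.45) = 0 → Poles: -1.4, -1.6 + 1.7j, -1.6 - 1.7j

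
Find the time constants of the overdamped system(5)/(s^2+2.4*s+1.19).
Overdamped: real poles at -0.7, -1.7. τ = -1/pole → τ₁ = 1.429, τ₂ = 0.5882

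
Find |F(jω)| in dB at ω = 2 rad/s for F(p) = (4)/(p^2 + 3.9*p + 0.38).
Substitute p = j*2: F(j2) = -0.195823 - 0.421939j.
|F(j2)| = sqrt(Re² + Im²) = 0.4652.
20*log₁₀(0.4652) = -6.65 dB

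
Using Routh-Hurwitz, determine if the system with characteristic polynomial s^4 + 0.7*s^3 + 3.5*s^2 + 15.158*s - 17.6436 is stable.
Routh array:
s^4: [1, 3.5, -17.6436]; s^3: [0.7, 15.158]; s^2: [-18.1543, -17.6436]; s^1: [14.4777]; s^0: [-17.6436]
First column: [1, 0.7, -18.1543, 14.4777, -17.6436]. Sign changes = 3.
No, unstable (3 RHP root(s))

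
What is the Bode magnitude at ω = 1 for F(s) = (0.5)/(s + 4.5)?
Substitute s = j*1: F(j1) = 0.105882 - 0.0235294j.
|F(j1)| = sqrt(Re² + Im²) = 0.1085.
20*log₁₀(0.1085) = -19.29 dB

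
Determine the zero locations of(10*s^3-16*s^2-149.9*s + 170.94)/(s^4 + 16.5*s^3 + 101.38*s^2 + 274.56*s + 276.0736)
Set numerator = 0: 10*s^3 - 16*s^2 - 149.9*s + 170.94 = 10*(s - 1.1)(s + 3.7)(s - 4.2) = 0 → Zeros: -3.7, 1.1, 4.2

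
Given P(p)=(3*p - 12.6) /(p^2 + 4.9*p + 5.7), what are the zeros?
Set numerator = 0: 3*p - 12.6 = 0 → Zeros: 4.2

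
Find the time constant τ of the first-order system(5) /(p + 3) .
First-order system: τ = -1/pole. Pole = -3. τ = -1/(-3) = 0.3333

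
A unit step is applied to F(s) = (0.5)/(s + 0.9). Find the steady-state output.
FVT: lim_{t→∞} y(t) = lim_{s→0} s*Y(s) where Y(s) = F(s)/s.
= lim_{s→0} F(s) = F(0) = num(0)/den(0) = 0.5/0.9 = 0.5556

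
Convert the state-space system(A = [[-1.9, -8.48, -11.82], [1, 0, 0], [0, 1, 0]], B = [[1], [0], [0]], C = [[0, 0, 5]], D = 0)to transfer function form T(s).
T(s) = C(sI - A)⁻¹B + D.
Characteristic polynomial det(sI - A) = s^3 + 1.9*s^2 + 8.48*s + 11.82.
Numerator from C·adj(sI-A)·B + D·det(sI-A) = 5.
T(s) = (5)/(s^3 + 1.9*s^2 + 8.48*s + 11.82)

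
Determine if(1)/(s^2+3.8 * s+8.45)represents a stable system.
Denominator: s^2 + 3.8*s + 8.45. Poles: -1.9 + 2.2j, -1.9 - 2.2j. All Re(p)<0: Yes (stable)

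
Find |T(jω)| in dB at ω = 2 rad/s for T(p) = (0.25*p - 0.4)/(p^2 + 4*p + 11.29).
Substitute p = j*2: T(j2) = 0.00925356 + 0.0584323j.
|T(j2)| = sqrt(Re² + Im²) = 0.05916.
20*log₁₀(0.05916) = -24.56 dB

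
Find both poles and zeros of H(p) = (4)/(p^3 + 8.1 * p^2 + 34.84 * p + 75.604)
Set denominator = 0: p^3 + 8.1*p^2 + 34.84*p + 75.604 = (p + 4.1)(p^2 + 4*p + 18.44) = 0 → Poles: -2 + 3.8j, -2 - 3.8j, -4.1
Numerator is a nonzero constant (4) → Zeros: none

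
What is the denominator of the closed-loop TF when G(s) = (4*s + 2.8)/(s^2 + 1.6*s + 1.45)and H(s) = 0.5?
Characteristic poly = G_den * H_den + G_num * H_num = (s^2 + 1.6*s + 1.45) + (2*s + 1.4) = s^2 + 3.6*s + 2.85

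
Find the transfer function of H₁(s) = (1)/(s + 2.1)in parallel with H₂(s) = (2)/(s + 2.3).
Parallel: H = H₁ + H₂ = (n₁·d₂ + n₂·d₁)/(d₁·d₂).
n₁·d₂ = s + 2.3. n₂·d₁ = 2*s + 4.2. Sum = 3*s + 6.5. d₁·d₂ = s^2 + 4.4*s + 4.83.
H(s) = (3*s + 6.5)/(s^2 + 4.4*s + 4.83)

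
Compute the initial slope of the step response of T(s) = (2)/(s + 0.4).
IVT: y'(0⁺) = lim_{s→∞} s²·Y(s) = lim_{s→∞} s·T(s).
deg(num) = 0, deg(den) = 1, relative degree = 1, so s·T(s) → (leading num)/(leading den) = 2/1 = 2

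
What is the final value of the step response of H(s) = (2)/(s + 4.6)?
FVT: lim_{t→∞} y(t) = lim_{s→0} s*Y(s) where Y(s) = H(s)/s.
= lim_{s→0} H(s) = H(0) = num(0)/den(0) = 2/4.6 = 0.4348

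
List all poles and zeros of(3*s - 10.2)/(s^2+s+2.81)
Set denominator = 0: s^2 + s + 2.81 = 0 → Poles: -0.5 + 1.6j, -0.5 - 1.6j
Set numerator = 0: 3*s - 10.2 = 0 → Zeros: 3.4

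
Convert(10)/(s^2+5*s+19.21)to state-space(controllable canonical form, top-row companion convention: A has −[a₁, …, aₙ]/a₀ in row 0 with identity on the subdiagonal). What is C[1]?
Reachable canonical form: C = numerator coefficients (right-aligned, zero-padded to length n).
num = 10, C = [[0, 10]].
C[1] = 10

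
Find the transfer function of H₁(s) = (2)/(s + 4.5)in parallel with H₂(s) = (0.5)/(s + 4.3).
Parallel: H = H₁ + H₂ = (n₁·d₂ + n₂·d₁)/(d₁·d₂).
n₁·d₂ = 2*s + 8.6. n₂·d₁ = 0.5*s + 2.25. Sum = 2.5*s + 10.85. d₁·d₂ = s^2 + 8.8*s + 19.35.
H(s) = (2.5*s + 10.85)/(s^2 + 8.8*s + 19.35)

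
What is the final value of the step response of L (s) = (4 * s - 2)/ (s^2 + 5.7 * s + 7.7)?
FVT: lim_{t→∞} y(t) = lim_{s→0} s*Y(s) where Y(s) = L(s)/s.
= lim_{s→0} L(s) = L(0) = num(0)/den(0) = -2/7.7 = -0.2597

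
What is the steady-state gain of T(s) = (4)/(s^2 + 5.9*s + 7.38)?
DC gain = T(0) = num(0)/den(0) = 4/7.38 = 0.542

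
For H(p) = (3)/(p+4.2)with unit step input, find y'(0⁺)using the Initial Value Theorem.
IVT: y'(0⁺) = lim_{p→∞} p²·Y(p) = lim_{p→∞} p·H(p).
deg(num) = 0, deg(den) = 1, relative degree = 1, so p·H(p) → (leading num)/(leading den) = 3/1 = 3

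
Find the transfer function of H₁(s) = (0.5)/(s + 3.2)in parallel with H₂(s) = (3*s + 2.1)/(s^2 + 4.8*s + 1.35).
Parallel: H = H₁ + H₂ = (n₁·d₂ + n₂·d₁)/(d₁·d₂).
n₁·d₂ = 0.5*s^2 + 2.4*s + 0.675. n₂·d₁ = 3*s^2 + 11.7*s + 6.72. Sum = 3.5*s^2 + 14.1*s + 7.395. d₁·d₂ = s^3 + 8*s^2 + 16.71*s + 4.32.
H(s) = (3.5*s^2 + 14.1*s + 7.395)/(s^3 + 8*s^2 + 16.71*s + 4.32)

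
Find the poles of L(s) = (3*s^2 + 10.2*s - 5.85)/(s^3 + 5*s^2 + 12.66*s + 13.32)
Set denominator = 0: s^3 + 5*s^2 + 12.66*s + 13.32 = (s + 2)(s^2 + 3*s + 6.66) = 0 → Poles: -1.5 + 2.1j, -1.5 - 2.1j, -2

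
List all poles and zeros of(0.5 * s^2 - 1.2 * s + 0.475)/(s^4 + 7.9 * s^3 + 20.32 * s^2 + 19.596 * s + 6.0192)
Set denominator = 0: s^4 + 7.9*s^3 + 20.32*s^2 + 19.596*s + 6.0192 = (s + 2.4)(s + 1.1)(s + 3.8)(s + 0.6) = 0 → Poles: -0.6, -1.1, -2.4, -3.8
Set numerator = 0: 0.5*s^2 - 1.2*s + 0.475 = 0.5*(s - 1.9)(s - 0.5) = 0 → Zeros: 0.5, 1.9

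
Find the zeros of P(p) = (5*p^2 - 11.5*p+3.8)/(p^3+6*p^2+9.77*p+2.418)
Set numerator = 0: 5*p^2 - 11.5*p + 3.8 = 5*(p - 0.4)(p - 1.9) = 0 → Zeros: 0.4, 1.9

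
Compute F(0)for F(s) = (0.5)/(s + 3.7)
DC gain = F(0) = num(0)/den(0) = 0.5/3.7 = 0.1351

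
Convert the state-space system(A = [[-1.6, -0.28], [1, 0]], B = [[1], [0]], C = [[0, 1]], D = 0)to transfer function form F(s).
F(s) = C(sI - A)⁻¹B + D.
Characteristic polynomial det(sI - A) = s^2 + 1.6*s + 0.28.
Numerator from C·adj(sI-A)·B + D·det(sI-A) = 1.
F(s) = (1)/(s^2 + 1.6*s + 0.28)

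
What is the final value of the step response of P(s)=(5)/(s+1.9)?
FVT: lim_{t→∞} y(t) = lim_{s→0} s*Y(s) where Y(s) = P(s)/s.
= lim_{s→0} P(s) = P(0) = num(0)/den(0) = 5/1.9 = 2.632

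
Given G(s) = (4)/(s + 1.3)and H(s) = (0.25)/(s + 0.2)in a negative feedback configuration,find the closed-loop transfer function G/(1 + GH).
Closed-loop T = G/(1+GH).
Numerator: G_num * H_den = 4*s + 0.8.
Denominator: G_den * H_den + G_num * H_num = (s^2 + 1.5*s + 0.26) + (1) = s^2 + 1.5*s + 1.26.
T(s) = (4*s + 0.8)/(s^2 + 1.5*s + 1.26)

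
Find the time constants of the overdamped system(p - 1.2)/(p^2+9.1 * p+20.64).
Overdamped: real poles at -4.8, -4.3. τ = -1/pole → τ₁ = 0.2083, τ₂ = 0.2326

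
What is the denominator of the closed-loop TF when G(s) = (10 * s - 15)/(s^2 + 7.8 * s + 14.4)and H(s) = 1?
Characteristic poly = G_den * H_den + G_num * H_num = (s^2 + 7.8*s + 14.4) + (10*s - 15) = s^2 + 17.8*s - 0.6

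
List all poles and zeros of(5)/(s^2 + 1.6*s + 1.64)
Set denominator = 0: s^2 + 1.6*s + 1.64 = 0 → Poles: -0.8 + 1j, -0.8 - 1j
Numerator is a nonzero constant (5) → Zeros: none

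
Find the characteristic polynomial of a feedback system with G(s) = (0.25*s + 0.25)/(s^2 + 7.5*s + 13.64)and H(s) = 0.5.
Characteristic poly = G_den * H_den + G_num * H_num = (s^2 + 7.5*s + 13.64) + (0.125*s + 0.125) = s^2 + 7.625*s + 13.765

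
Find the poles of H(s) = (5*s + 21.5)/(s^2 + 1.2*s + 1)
Set denominator = 0: s^2 + 1.2*s + 1 = 0 → Poles: -0.6 + 0.8j, -0.6 - 0.8j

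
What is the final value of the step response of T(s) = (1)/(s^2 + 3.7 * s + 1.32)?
FVT: lim_{t→∞} y(t) = lim_{s→0} s*Y(s) where Y(s) = T(s)/s.
= lim_{s→0} T(s) = T(0) = num(0)/den(0) = 1/1.32 = 0.7576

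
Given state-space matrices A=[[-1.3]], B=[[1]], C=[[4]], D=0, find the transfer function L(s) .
L(s) = C(sI - A)⁻¹B + D.
Characteristic polynomial det(sI - A) = s + 1.3.
Numerator from C·adj(sI-A)·B + D·det(sI-A) = 4.
L(s) = (4)/(s + 1.3)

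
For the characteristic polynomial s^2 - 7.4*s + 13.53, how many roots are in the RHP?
s^2 - 7.4*s + 13.53 = (s - 3.3)(s - 4.1). Poles: 3.3, 4.1. RHP poles (Re>0): 2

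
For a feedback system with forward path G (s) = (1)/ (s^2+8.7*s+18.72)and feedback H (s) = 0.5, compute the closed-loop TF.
Closed-loop T = G/(1+GH).
Numerator: G_num * H_den = 1.
Denominator: G_den * H_den + G_num * H_num = (s^2 + 8.7*s + 18.72) + (0.5) = s^2 + 8.7*s + 19.22.
T(s) = (1)/(s^2 + 8.7*s + 19.22)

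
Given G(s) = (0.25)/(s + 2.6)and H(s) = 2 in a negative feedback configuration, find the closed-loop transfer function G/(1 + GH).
Closed-loop T = G/(1+GH).
Numerator: G_num * H_den = 0.25.
Denominator: G_den * H_den + G_num * H_num = (s + 2.6) + (0.5) = s + 3.1.
T(s) = (0.25)/(s + 3.1)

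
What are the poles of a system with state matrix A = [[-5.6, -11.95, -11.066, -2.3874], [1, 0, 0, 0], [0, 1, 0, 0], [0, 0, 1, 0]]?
Eigenvalues solve det(λI - A) = 0.
Characteristic polynomial: λ^4 + 5.6*λ^3 + 11.95*λ^2 + 11.066*λ + 2.3874 = 0.
Factor: (λ + 2.3)(λ + 0.3)(λ^2 + 3*λ + 3.46) = 0.
Roots: -0.3, -1.5 + 1.1j, -1.5 - 1.1j, -2.3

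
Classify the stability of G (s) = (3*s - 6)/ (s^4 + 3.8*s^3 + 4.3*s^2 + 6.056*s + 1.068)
Denominator: s^4 + 3.8*s^3 + 4.3*s^2 + 6.056*s + 1.068 = (s + 0.2)(s + 3)(s^2 + 0.6*s + 1.78). Poles: -0.2, -0.3 + 1.3j, -0.3 - 1.3j, -3. Stable (all poles in LHP)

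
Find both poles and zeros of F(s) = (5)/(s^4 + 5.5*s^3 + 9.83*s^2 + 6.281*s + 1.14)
Set denominator = 0: s^4 + 5.5*s^3 + 9.83*s^2 + 6.281*s + 1.14 = (s + 2.5)(s + 1.9)(s + 0.3)(s + 0.8) = 0 → Poles: -0.3, -0.8, -1.9, -2.5
Numerator is a nonzero constant (5) → Zeros: none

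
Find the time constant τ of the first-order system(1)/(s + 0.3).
First-order system: τ = -1/pole. Pole = -0.3. τ = -1/(-0.3) = 3.333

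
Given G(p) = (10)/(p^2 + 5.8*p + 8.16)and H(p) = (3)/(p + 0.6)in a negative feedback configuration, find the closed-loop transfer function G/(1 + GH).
Closed-loop T = G/(1+GH).
Numerator: G_num * H_den = 10*p + 6.
Denominator: G_den * H_den + G_num * H_num = (p^3 + 6.4*p^2 + 11.64*p + 4.896) + (30) = p^3 + 6.4*p^2 + 11.64*p + 34.896.
T(p) = (10*p + 6)/(p^3 + 6.4*p^2 + 11.64*p + 34.896)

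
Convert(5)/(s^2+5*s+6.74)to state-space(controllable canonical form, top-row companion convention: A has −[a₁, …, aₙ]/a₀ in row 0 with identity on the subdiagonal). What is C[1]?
Reachable canonical form: C = numerator coefficients (right-aligned, zero-padded to length n).
num = 5, C = [[0, 5]].
C[1] = 5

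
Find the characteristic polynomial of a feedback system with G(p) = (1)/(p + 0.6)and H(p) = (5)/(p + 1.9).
Characteristic poly = G_den * H_den + G_num * H_num = (p^2 + 2.5*p + 1.14) + (5) = p^2 + 2.5*p + 6.14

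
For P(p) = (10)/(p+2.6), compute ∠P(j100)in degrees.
Substitute p = j*100: P(j100) = 0.00259824 - 0.0999324j.
∠P(j100) = atan2(Im, Re) = atan2(-0.0999324, 0.00259824) = -88.51°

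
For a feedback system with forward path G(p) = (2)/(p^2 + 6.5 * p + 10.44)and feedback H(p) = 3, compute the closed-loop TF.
Closed-loop T = G/(1+GH).
Numerator: G_num * H_den = 2.
Denominator: G_den * H_den + G_num * H_num = (p^2 + 6.5*p + 10.44) + (6) = p^2 + 6.5*p + 16.44.
T(p) = (2)/(p^2 + 6.5*p + 16.44)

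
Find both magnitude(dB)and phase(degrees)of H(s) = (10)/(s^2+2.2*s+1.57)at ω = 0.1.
Substitute s = j*0.1: H(j0.1) = 6.28525 - 0.886382j.
|H| = 20*log₁₀(sqrt(Re²+Im²)) = 16.05 dB.
∠H = atan2(Im, Re) = -8.03°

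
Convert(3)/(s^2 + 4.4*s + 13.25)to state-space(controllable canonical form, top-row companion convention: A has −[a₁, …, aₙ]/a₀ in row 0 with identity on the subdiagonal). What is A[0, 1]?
Reachable canonical form for den = s^2 + 4.4*s + 13.25: top row of A = -[a₁,a₂,...,aₙ]/a₀, ones on the subdiagonal, zeros elsewhere.
A = [[-4.4, -13.25], [1, 0]].
A[0,1] = -13.25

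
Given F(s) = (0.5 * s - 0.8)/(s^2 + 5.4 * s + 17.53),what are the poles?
Set denominator = 0: s^2 + 5.4*s + 17.53 = 0 → Poles: -2.7 + 3.2j, -2.7 - 3.2j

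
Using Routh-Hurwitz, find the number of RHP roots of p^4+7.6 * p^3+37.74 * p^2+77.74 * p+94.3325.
Routh array:
p^4: [1, 37.74, 94.3325]; p^3: [7.6, 77.74]; p^2: [27.5111, 94.3325]; p^1: [51.6804]; p^0: [94.3325]
First column: [1, 7.6, 27.5111, 51.6804, 94.3325]. Sign changes = RHP roots = 0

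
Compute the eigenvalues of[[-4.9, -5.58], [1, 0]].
Eigenvalues solve det(λI - A) = 0.
Characteristic polynomial: λ^2 + 4.9*λ + 5.58 = 0.
Factor: (λ + 3.1)(λ + 1.8) = 0.
Roots: -1.8, -3.1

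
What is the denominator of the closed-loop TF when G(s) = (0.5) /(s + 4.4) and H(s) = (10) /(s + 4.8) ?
Characteristic poly = G_den * H_den + G_num * H_num = (s^2 + 9.2*s + 21.12) + (5) = s^2 + 9.2*s + 26.12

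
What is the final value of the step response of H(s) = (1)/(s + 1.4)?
FVT: lim_{t→∞} y(t) = lim_{s→0} s*Y(s) where Y(s) = H(s)/s.
= lim_{s→0} H(s) = H(0) = num(0)/den(0) = 1/1.4 = 0.7143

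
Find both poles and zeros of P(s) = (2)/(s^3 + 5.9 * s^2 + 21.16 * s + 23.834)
Set denominator = 0: s^3 + 5.9*s^2 + 21.16*s + 23.834 = (s + 1.7)(s^2 + 4.2*s + 14.02) = 0 → Poles: -1.7, -2.1 + 3.1j, -2.1 - 3.1j
Numerator is a nonzero constant (2) → Zeros: none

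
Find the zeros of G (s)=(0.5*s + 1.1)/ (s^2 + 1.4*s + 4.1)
Set numerator = 0: 0.5*s + 1.1 = 0 → Zeros: -2.2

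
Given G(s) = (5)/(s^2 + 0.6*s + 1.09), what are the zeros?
Numerator is a nonzero constant (5) → Zeros: none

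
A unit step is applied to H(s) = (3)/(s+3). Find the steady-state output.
FVT: lim_{t→∞} y(t) = lim_{s→0} s*Y(s) where Y(s) = H(s)/s.
= lim_{s→0} H(s) = H(0) = num(0)/den(0) = 3/3 = 1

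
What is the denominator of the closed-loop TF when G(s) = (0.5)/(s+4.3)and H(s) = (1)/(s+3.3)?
Characteristic poly = G_den * H_den + G_num * H_num = (s^2 + 7.6*s + 14.19) + (0.5) = s^2 + 7.6*s + 14.69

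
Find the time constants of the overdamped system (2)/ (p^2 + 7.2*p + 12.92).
Overdamped: real poles at -3.8, -3.4. τ = -1/pole → τ₁ = 0.2632, τ₂ = 0.2941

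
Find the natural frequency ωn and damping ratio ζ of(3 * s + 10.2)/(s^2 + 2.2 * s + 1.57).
Underdamped: complex pole -1.1 + 0.6j. ωn = |pole| = 1.253, ζ = -Re(pole)/ωn = 0.8779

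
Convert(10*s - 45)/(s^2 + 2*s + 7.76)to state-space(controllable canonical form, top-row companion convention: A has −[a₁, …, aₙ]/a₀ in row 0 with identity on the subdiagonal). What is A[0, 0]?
Reachable canonical form for den = s^2 + 2*s + 7.76: top row of A = -[a₁,a₂,...,aₙ]/a₀, ones on the subdiagonal, zeros elsewhere.
A = [[-2, -7.76], [1, 0]].
A[0,0] = -2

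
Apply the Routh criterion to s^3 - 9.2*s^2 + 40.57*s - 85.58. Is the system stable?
Routh array:
s^3: [1, 40.57]; s^2: [-9.2, -85.58]; s^1: [31.2678]; s^0: [-85.58]
First column: [1, -9.2, 31.2678, -85.58]. Sign changes = 3.
No, unstable (3 RHP root(s))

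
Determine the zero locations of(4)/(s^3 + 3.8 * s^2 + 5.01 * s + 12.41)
Numerator is a nonzero constant (4) → Zeros: none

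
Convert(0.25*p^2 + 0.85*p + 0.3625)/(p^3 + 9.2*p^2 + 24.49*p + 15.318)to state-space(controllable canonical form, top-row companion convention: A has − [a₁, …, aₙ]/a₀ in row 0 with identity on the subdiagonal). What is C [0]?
Reachable canonical form: C = numerator coefficients (right-aligned, zero-padded to length n).
num = 0.25*p^2 + 0.85*p + 0.3625, C = [[0.25, 0.85, 0.3625]].
C[0] = 0.25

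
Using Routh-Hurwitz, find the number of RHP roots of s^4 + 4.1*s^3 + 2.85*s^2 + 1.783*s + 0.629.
Routh array:
s^4: [1, 2.85, 0.629]; s^3: [4.1, 1.783]; s^2: [2.41512, 0.629]; s^1: [0.715186]; s^0: [0.629]
First column: [1, 4.1, 2.41512, 0.715186, 0.629]. Sign changes = RHP roots = 0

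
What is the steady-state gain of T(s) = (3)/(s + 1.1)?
DC gain = T(0) = num(0)/den(0) = 3/1.1 = 2.727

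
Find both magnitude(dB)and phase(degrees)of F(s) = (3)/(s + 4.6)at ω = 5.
Substitute s = j*5: F(j5) = 0.29896 - 0.324957j.
|F| = 20*log₁₀(sqrt(Re²+Im²)) = -7.10 dB.
∠F = atan2(Im, Re) = -47.39°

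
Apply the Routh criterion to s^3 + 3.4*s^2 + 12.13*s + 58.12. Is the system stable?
Routh array:
s^3: [1, 12.13]; s^2: [3.4, 58.12]; s^1: [-4.96412]; s^0: [58.12]
First column: [1, 3.4, -4.96412, 58.12]. Sign changes = 2.
No, unstable (2 RHP root(s))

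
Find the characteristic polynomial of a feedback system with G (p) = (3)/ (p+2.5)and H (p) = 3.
Characteristic poly = G_den * H_den + G_num * H_num = (p + 2.5) + (9) = p + 11.5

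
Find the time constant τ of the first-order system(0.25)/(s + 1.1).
First-order system: τ = -1/pole. Pole = -1.1. τ = -1/(-1.1) = 0.9091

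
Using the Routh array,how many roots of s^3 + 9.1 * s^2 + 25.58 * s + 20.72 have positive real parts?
Routh array:
s^3: [1, 25.58]; s^2: [9.1, 20.72]; s^1: [23.3031]; s^0: [20.72]
First column: [1, 9.1, 23.3031, 20.72]. Sign changes = RHP roots = 0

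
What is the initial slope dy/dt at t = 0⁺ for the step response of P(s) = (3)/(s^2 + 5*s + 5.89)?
IVT: y'(0⁺) = lim_{s→∞} s²·Y(s) = lim_{s→∞} s·P(s).
deg(num) = 0, deg(den) = 2, relative degree = 2 ≥ 2, so s·P(s) → 0. Initial slope = 0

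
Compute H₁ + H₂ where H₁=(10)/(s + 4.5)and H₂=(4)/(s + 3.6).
Parallel: H = H₁ + H₂ = (n₁·d₂ + n₂·d₁)/(d₁·d₂).
n₁·d₂ = 10*s + 36. n₂·d₁ = 4*s + 18. Sum = 14*s + 54. d₁·d₂ = s^2 + 8.1*s + 16.2.
H(s) = (14*s + 54)/(s^2 + 8.1*s + 16.2)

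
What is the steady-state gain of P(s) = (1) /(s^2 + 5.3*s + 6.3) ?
DC gain = P(0) = num(0)/den(0) = 1/6.3 = 0.1587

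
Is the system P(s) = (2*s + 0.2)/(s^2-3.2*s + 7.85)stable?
Denominator: s^2 - 3.2*s + 7.85. Poles: 1.6 + 2.3j, 1.6 - 2.3j. All Re(p)<0: No (unstable)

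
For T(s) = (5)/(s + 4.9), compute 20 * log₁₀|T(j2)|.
Substitute s = j*2: T(j2) = 0.874688 - 0.357015j.
|T(j2)| = sqrt(Re² + Im²) = 0.9447.
20*log₁₀(0.9447) = -0.49 dB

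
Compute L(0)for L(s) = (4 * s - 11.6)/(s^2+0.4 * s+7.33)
DC gain = L(0) = num(0)/den(0) = -11.6/7.33 = -1.583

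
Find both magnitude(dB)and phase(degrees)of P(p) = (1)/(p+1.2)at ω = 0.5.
Substitute p = j*0.5: P(j0.5) = 0.710059 - 0.295858j.
|P| = 20*log₁₀(sqrt(Re²+Im²)) = -2.28 dB.
∠P = atan2(Im, Re) = -22.62°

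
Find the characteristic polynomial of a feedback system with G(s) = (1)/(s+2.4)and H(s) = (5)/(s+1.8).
Characteristic poly = G_den * H_den + G_num * H_num = (s^2 + 4.2*s + 4.32) + (5) = s^2 + 4.2*s + 9.32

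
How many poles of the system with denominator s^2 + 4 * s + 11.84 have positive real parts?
Poles: -2 + 2.8j, -2 - 2.8j. RHP poles (Re>0): 0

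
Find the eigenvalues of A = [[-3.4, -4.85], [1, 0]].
Eigenvalues solve det(λI - A) = 0.
Characteristic polynomial: λ^2 + 3.4*λ + 4.85 = 0.
Roots: -1.7 + 1.4j, -1.7 - 1.4j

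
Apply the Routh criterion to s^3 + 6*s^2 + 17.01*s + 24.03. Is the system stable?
Routh array:
s^3: [1, 17.01]; s^2: [6, 24.03]; s^1: [13.005]; s^0: [24.03]
First column: [1, 6, 13.005, 24.03]. Sign changes = 0.
Yes, stable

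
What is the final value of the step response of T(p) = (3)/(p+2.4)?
FVT: lim_{t→∞} y(t) = lim_{p→0} p*Y(p) where Y(p) = T(p)/p.
= lim_{p→0} T(p) = T(0) = num(0)/den(0) = 3/2.4 = 1.25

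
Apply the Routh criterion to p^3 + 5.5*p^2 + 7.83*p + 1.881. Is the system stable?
Routh array:
p^3: [1, 7.83]; p^2: [5.5, 1.881]; p^1: [7.488]; p^0: [1.881]
First column: [1, 5.5, 7.488, 1.881]. Sign changes = 0.
Yes, stable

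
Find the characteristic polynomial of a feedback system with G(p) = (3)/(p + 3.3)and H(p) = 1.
Characteristic poly = G_den * H_den + G_num * H_num = (p + 3.3) + (3) = p + 6.3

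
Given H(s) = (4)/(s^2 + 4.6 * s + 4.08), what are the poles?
Set denominator = 0: s^2 + 4.6*s + 4.08 = (s + 1.2)(s + 3.4) = 0 → Poles: -1.2, -3.4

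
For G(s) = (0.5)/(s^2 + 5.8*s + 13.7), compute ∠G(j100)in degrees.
Substitute s = j*100: G(j100) = -4.99003e-05 - 2.89819e-06j.
∠G(j100) = atan2(Im, Re) = atan2(-2.89819e-06, -4.99003e-05) = -176.68°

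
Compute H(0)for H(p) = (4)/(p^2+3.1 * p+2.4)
DC gain = H(0) = num(0)/den(0) = 4/2.4 = 1.667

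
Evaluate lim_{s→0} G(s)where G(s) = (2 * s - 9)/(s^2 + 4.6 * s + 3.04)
DC gain = G(0) = num(0)/den(0) = -9/3.04 = -2.961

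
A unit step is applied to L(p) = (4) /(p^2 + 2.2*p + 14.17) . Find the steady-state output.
FVT: lim_{t→∞} y(t) = lim_{p→0} p*Y(p) where Y(p) = L(p)/p.
= lim_{p→0} L(p) = L(0) = num(0)/den(0) = 4/14.17 = 0.2823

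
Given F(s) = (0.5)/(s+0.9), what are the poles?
Set denominator = 0: s + 0.9 = 0 → Poles: -0.9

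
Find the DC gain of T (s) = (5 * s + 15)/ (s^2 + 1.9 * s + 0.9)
DC gain = T(0) = num(0)/den(0) = 15/0.9 = 16.67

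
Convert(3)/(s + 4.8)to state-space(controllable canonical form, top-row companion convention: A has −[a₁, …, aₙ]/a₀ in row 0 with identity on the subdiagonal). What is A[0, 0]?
Reachable canonical form for den = s + 4.8: top row of A = -[a₁,a₂,...,aₙ]/a₀, ones on the subdiagonal, zeros elsewhere.
A = [[-4.8]].
A[0,0] = -4.8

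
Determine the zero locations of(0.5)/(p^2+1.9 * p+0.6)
Numerator is a nonzero constant (0.5) → Zeros: none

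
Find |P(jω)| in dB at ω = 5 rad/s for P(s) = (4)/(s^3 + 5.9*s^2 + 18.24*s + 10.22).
Substitute s = j*5: P(j5) = -0.0274722 + 0.00676398j.
|P(j5)| = sqrt(Re² + Im²) = 0.02829.
20*log₁₀(0.02829) = -30.97 dB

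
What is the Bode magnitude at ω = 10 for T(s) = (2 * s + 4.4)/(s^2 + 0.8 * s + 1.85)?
Substitute s = j*10: T(j10) = -0.0280343 - 0.206055j.
|T(j10)| = sqrt(Re² + Im²) = 0.208.
20*log₁₀(0.208) = -13.64 dB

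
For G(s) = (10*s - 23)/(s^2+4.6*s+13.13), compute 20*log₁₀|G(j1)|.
Substitute s = j*1: G(j1) = -1.3844 + 1.3494j.
|G(j1)| = sqrt(Re² + Im²) = 1.933.
20*log₁₀(1.933) = 5.73 dB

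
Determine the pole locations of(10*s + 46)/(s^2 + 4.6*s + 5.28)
Set denominator = 0: s^2 + 4.6*s + 5.28 = (s + 2.4)(s + 2.2) = 0 → Poles: -2.2, -2.4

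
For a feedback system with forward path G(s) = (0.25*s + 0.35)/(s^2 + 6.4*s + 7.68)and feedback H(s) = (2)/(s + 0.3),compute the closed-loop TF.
Closed-loop T = G/(1+GH).
Numerator: G_num * H_den = 0.25*s^2 + 0.425*s + 0.105.
Denominator: G_den * H_den + G_num * H_num = (s^3 + 6.7*s^2 + 9.6*s + 2.304) + (0.5*s + 0.7) = s^3 + 6.7*s^2 + 10.1*s + 3.004.
T(s) = (0.25*s^2 + 0.425*s + 0.105)/(s^3 + 6.7*s^2 + 10.1*s + 3.004)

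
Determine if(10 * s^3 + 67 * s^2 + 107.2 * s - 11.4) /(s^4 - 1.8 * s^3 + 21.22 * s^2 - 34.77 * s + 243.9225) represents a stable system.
Denominator: s^4 - 1.8*s^3 + 21.22*s^2 - 34.77*s + 243.9225 = (s^2 - 4.2*s + 14.65)(s^2 + 2.4*s + 16.65). Poles: -1.2 + 3.9j, -1.2 - 3.9j, 2.1 + 3.2j, 2.1 - 3.2j. All Re(p)<0: No (unstable)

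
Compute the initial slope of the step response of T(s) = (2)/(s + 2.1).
IVT: y'(0⁺) = lim_{s→∞} s²·Y(s) = lim_{s→∞} s·T(s).
deg(num) = 0, deg(den) = 1, relative degree = 1, so s·T(s) → (leading num)/(leading den) = 2/1 = 2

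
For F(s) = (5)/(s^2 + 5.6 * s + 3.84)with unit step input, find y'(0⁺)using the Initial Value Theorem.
IVT: y'(0⁺) = lim_{s→∞} s²·Y(s) = lim_{s→∞} s·F(s).
deg(num) = 0, deg(den) = 2, relative degree = 2 ≥ 2, so s·F(s) → 0. Initial slope = 0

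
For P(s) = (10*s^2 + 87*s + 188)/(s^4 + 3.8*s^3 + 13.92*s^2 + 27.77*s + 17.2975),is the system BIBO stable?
Denominator: s^4 + 3.8*s^3 + 13.92*s^2 + 27.77*s + 17.2975 = (s + 1.7)(s + 1.1)(s^2 + s + 9.25). Poles: -0.5 + 3j, -0.5 - 3j, -1.1, -1.7. All Re(p)<0: Yes (stable)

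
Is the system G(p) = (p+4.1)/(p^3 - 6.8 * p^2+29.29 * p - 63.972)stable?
Denominator: p^3 - 6.8*p^2 + 29.29*p - 63.972 = (p - 3.6)(p^2 - 3.2*p + 17.77). Poles: 1.6 + 3.9j, 1.6 - 3.9j, 3.6. All Re(p)<0: No (unstable)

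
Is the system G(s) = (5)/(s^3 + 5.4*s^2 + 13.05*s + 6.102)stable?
Denominator: s^3 + 5.4*s^2 + 13.05*s + 6.102 = (s + 0.6)(s^2 + 4.8*s + 10.17). Poles: -0.6, -2.4 + 2.1j, -2.4 - 2.1j. All Re(p)<0: Yes (stable)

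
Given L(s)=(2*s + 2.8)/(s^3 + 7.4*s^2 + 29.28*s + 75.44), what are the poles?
Set denominator = 0: s^3 + 7.4*s^2 + 29.28*s + 75.44 = (s + 4.6)(s^2 + 2.8*s + 16.4) = 0 → Poles: -1.4 + 3.8j, -1.4 - 3.8j, -4.6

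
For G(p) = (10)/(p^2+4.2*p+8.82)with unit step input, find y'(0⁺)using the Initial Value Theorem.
IVT: y'(0⁺) = lim_{p→∞} p²·Y(p) = lim_{p→∞} p·G(p).
deg(num) = 0, deg(den) = 2, relative degree = 2 ≥ 2, so p·G(p) → 0. Initial slope = 0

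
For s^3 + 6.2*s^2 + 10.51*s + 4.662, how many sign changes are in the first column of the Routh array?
Routh array:
s^3: [1, 10.51]; s^2: [6.2, 4.662]; s^1: [9.75806]; s^0: [4.662]
First column: [1, 6.2, 9.75806, 4.662]. Sign changes = 0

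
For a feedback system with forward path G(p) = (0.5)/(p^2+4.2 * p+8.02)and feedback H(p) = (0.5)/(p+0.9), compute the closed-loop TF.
Closed-loop T = G/(1+GH).
Numerator: G_num * H_den = 0.5*p + 0.45.
Denominator: G_den * H_den + G_num * H_num = (p^3 + 5.1*p^2 + 11.8*p + 7.218) + (0.25) = p^3 + 5.1*p^2 + 11.8*p + 7.468.
T(p) = (0.5*p + 0.45)/(p^3 + 5.1*p^2 + 11.8*p + 7.468)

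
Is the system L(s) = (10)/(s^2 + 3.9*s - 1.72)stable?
Denominator: s^2 + 3.9*s - 1.72 = (s - 0.4)(s + 4.3). Poles: -4.3, 0.4. All Re(p)<0: No (unstable)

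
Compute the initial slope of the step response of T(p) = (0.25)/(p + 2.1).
IVT: y'(0⁺) = lim_{p→∞} p²·Y(p) = lim_{p→∞} p·T(p).
deg(num) = 0, deg(den) = 1, relative degree = 1, so p·T(p) → (leading num)/(leading den) = 0.25/1 = 0.25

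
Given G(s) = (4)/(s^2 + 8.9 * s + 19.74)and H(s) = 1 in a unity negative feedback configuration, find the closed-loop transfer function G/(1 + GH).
Closed-loop T = G/(1+GH).
Numerator: G_num * H_den = 4.
Denominator: G_den * H_den + G_num * H_num = (s^2 + 8.9*s + 19.74) + (4) = s^2 + 8.9*s + 23.74.
T(s) = (4)/(s^2 + 8.9*s + 23.74)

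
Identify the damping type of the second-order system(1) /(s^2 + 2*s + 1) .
Standard form: ωn²/(s²+2ζωn·s+ωn²) gives ωn=1, ζ=1.
Critically damped (ζ = 1)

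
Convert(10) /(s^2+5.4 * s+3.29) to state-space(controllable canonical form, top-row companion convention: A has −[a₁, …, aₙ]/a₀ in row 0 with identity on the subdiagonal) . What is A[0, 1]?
Reachable canonical form for den = s^2 + 5.4*s + 3.29: top row of A = -[a₁,a₂,...,aₙ]/a₀, ones on the subdiagonal, zeros elsewhere.
A = [[-5.4, -3.29], [1, 0]].
A[0,1] = -3.29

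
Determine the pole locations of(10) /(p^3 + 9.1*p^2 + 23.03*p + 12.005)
Set denominator = 0: p^3 + 9.1*p^2 + 23.03*p + 12.005 = (p + 4.9)(p + 3.5)(p + 0.7) = 0 → Poles: -0.7, -3.5, -4.9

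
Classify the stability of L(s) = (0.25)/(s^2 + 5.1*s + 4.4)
Denominator: s^2 + 5.1*s + 4.4 = (s + 4)(s + 1.1). Poles: -1.1, -4. Stable (all poles in LHP)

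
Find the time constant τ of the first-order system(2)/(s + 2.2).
First-order system: τ = -1/pole. Pole = -2.2. τ = -1/(-2.2) = 0.4545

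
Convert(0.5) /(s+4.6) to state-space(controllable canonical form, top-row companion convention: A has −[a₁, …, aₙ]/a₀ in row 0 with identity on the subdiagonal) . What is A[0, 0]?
Reachable canonical form for den = s + 4.6: top row of A = -[a₁,a₂,...,aₙ]/a₀, ones on the subdiagonal, zeros elsewhere.
A = [[-4.6]].
A[0,0] = -4.6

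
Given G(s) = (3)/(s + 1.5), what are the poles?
Set denominator = 0: s + 1.5 = 0 → Poles: -1.5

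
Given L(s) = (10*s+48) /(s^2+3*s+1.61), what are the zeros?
Set numerator = 0: 10*s + 48 = 0 → Zeros: -4.8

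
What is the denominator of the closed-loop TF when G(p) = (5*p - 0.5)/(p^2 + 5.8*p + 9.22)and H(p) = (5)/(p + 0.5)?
Characteristic poly = G_den * H_den + G_num * H_num = (p^3 + 6.3*p^2 + 12.12*p + 4.61) + (25*p - 2.5) = p^3 + 6.3*p^2 + 37.12*p + 2.11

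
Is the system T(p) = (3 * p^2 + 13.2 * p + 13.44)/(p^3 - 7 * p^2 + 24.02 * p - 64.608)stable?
Denominator: p^3 - 7*p^2 + 24.02*p - 64.608 = (p - 4.8)(p^2 - 2.2*p + 13.46). Poles: 1.1 + 3.5j, 1.1 - 3.5j, 4.8. All Re(p)<0: No (unstable)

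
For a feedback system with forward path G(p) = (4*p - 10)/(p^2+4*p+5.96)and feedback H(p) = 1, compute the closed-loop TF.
Closed-loop T = G/(1+GH).
Numerator: G_num * H_den = 4*p - 10.
Denominator: G_den * H_den + G_num * H_num = (p^2 + 4*p + 5.96) + (4*p - 10) = p^2 + 8*p - 4.04.
T(p) = (4*p - 10)/(p^2 + 8*p - 4.04)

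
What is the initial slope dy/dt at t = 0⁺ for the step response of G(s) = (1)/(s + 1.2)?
IVT: y'(0⁺) = lim_{s→∞} s²·Y(s) = lim_{s→∞} s·G(s).
deg(num) = 0, deg(den) = 1, relative degree = 1, so s·G(s) → (leading num)/(leading den) = 1/1 = 1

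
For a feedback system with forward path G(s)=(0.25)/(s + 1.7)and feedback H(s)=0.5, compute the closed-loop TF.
Closed-loop T = G/(1+GH).
Numerator: G_num * H_den = 0.25.
Denominator: G_den * H_den + G_num * H_num = (s + 1.7) + (0.125) = s + 1.825.
T(s) = (0.25)/(s + 1.825)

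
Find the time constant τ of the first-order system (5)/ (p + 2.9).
First-order system: τ = -1/pole. Pole = -2.9. τ = -1/(-2.9) = 0.3448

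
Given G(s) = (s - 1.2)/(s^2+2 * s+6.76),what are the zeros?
Set numerator = 0: s - 1.2 = 0 → Zeros: 1.2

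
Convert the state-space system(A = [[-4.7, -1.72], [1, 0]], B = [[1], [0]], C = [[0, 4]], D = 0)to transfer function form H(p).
H(p) = C(pI - A)⁻¹B + D.
Characteristic polynomial det(pI - A) = p^2 + 4.7*p + 1.72.
Numerator from C·adj(pI-A)·B + D·det(pI-A) = 4.
H(p) = (4)/(p^2 + 4.7*p + 1.72)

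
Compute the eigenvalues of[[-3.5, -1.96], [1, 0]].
Eigenvalues solve det(λI - A) = 0.
Characteristic polynomial: λ^2 + 3.5*λ + 1.96 = 0.
Factor: (λ + 0.7)(λ + 2.8) = 0.
Roots: -0.7, -2.8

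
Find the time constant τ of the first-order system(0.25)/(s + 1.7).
First-order system: τ = -1/pole. Pole = -1.7. τ = -1/(-1.7) = 0.5882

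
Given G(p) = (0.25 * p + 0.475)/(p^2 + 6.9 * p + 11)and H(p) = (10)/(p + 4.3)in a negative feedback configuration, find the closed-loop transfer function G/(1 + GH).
Closed-loop T = G/(1+GH).
Numerator: G_num * H_den = 0.25*p^2 + 1.55*p + 2.0425.
Denominator: G_den * H_den + G_num * H_num = (p^3 + 11.2*p^2 + 40.67*p + 47.3) + (2.5*p + 4.75) = p^3 + 11.2*p^2 + 43.17*p + 52.05.
T(p) = (0.25*p^2 + 1.55*p + 2.0425)/(p^3 + 11.2*p^2 + 43.17*p + 52.05)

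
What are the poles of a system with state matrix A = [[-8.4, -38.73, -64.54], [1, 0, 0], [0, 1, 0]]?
Eigenvalues solve det(λI - A) = 0.
Characteristic polynomial: λ^3 + 8.4*λ^2 + 38.73*λ + 64.54 = 0.
Factor: (λ + 2.8)(λ^2 + 5.6*λ + 23.05) = 0.
Roots: -2.8, -2.8 + 3.9j, -2.8 - 3.9j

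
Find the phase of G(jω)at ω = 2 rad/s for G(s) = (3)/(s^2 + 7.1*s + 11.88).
Substitute s = j*2: G(j2) = 0.0896356 - 0.161526j.
∠G(j2) = atan2(Im, Re) = atan2(-0.161526, 0.0896356) = -60.97°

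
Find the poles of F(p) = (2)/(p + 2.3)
Set denominator = 0: p + 2.3 = 0 → Poles: -2.3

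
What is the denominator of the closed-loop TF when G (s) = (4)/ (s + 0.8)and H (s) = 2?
Characteristic poly = G_den * H_den + G_num * H_num = (s + 0.8) + (8) = s + 8.8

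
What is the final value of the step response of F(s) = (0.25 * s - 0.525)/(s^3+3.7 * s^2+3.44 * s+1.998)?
FVT: lim_{t→∞} y(t) = lim_{s→0} s*Y(s) where Y(s) = F(s)/s.
= lim_{s→0} F(s) = F(0) = num(0)/den(0) = -0.525/1.998 = -0.2628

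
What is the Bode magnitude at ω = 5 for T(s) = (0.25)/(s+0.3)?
Substitute s = j*5: T(j5) = 0.00298924 - 0.0498206j.
|T(j5)| = sqrt(Re² + Im²) = 0.04991.
20*log₁₀(0.04991) = -26.04 dB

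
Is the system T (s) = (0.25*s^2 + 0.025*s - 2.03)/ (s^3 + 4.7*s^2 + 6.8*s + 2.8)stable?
Denominator: s^3 + 4.7*s^2 + 6.8*s + 2.8 = (s + 0.7)(s + 2)(s + 2). Poles: -0.7, -2, -2. All Re(p)<0: Yes (stable)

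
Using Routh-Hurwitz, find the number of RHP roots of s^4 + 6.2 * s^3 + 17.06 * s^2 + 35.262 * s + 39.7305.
Routh array:
s^4: [1, 17.06, 39.7305]; s^3: [6.2, 35.262]; s^2: [11.3726, 39.7305]; s^1: [13.6021]; s^0: [39.7305]
First column: [1, 6.2, 11.3726, 13.6021, 39.7305]. Sign changes = RHP roots = 0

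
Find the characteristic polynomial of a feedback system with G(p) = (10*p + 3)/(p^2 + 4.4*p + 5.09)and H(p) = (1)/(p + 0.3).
Characteristic poly = G_den * H_den + G_num * H_num = (p^3 + 4.7*p^2 + 6.41*p + 1.527) + (10*p + 3) = p^3 + 4.7*p^2 + 16.41*p + 4.527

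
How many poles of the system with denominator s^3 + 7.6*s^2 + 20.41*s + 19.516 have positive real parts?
s^3 + 7.6*s^2 + 20.41*s + 19.516 = (s + 2.8)(s^2 + 4.8*s + 6.97). Poles: -2.4 + 1.1j, -2.4 - 1.1j, -2.8. RHP poles (Re>0): 0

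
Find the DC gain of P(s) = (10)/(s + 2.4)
DC gain = P(0) = num(0)/den(0) = 10/2.4 = 4.167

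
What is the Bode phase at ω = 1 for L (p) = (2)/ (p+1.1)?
Substitute p = j*1: L(j1) = 0.995475 - 0.904977j.
∠L(j1) = atan2(Im, Re) = atan2(-0.904977, 0.995475) = -42.27°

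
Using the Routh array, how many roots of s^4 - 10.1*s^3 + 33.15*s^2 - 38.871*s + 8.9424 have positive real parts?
Routh array:
s^4: [1, 33.15, 8.9424]; s^3: [-10.1, -38.871]; s^2: [29.3014, 8.9424]; s^1: [-35.7886]; s^0: [8.9424]
First column: [1, -10.1, 29.3014, -35.7886, 8.9424]. Sign changes = RHP roots = 4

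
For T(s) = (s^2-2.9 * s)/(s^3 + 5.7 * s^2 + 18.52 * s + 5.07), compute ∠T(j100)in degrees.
Substitute s = j*100: T(j100) = 0.000859801 - 0.00996946j.
∠T(j100) = atan2(Im, Re) = atan2(-0.00996946, 0.000859801) = -85.07° (principal value).
Summing the individual angle contributions Σ∠(j100 − zᵢ) − Σ∠(j100 − pₖ) over the 2 zero(s) and 3 pole(s), each followed continuously from ω = 0 (DC phase referenced to (−180°, 180°]), gives -445.07°, i.e. the principal value - 360°. Continuous Bode phase = -445.07°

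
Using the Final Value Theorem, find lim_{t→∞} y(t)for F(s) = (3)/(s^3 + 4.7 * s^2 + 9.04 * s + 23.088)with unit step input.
FVT: lim_{t→∞} y(t) = lim_{s→0} s*Y(s) where Y(s) = F(s)/s.
= lim_{s→0} F(s) = F(0) = num(0)/den(0) = 3/23.088 = 0.1299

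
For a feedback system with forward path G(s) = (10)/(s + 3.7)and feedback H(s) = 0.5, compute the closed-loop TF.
Closed-loop T = G/(1+GH).
Numerator: G_num * H_den = 10.
Denominator: G_den * H_den + G_num * H_num = (s + 3.7) + (5) = s + 8.7.
T(s) = (10)/(s + 8.7)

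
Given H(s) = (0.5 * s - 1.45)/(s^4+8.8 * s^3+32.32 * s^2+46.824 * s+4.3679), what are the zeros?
Set numerator = 0: 0.5*s - 1.45 = 0 → Zeros: 2.9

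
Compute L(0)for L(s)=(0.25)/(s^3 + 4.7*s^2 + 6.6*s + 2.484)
DC gain = L(0) = num(0)/den(0) = 0.25/2.484 = 0.1006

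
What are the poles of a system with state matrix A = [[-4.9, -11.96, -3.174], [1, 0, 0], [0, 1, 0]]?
Eigenvalues solve det(λI - A) = 0.
Characteristic polynomial: λ^3 + 4.9*λ^2 + 11.96*λ + 3.174 = 0.
Factor: (λ + 0.3)(λ^2 + 4.6*λ + 10.58) = 0.
Roots: -0.3, -2.3 + 2.3j, -2.3 - 2.3j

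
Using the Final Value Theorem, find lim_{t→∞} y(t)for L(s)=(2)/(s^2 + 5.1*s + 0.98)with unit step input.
FVT: lim_{t→∞} y(t) = lim_{s→0} s*Y(s) where Y(s) = L(s)/s.
= lim_{s→0} L(s) = L(0) = num(0)/den(0) = 2/0.98 = 2.041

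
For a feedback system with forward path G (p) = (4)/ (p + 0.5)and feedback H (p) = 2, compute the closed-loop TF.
Closed-loop T = G/(1+GH).
Numerator: G_num * H_den = 4.
Denominator: G_den * H_den + G_num * H_num = (p + 0.5) + (8) = p + 8.5.
T(p) = (4)/(p + 8.5)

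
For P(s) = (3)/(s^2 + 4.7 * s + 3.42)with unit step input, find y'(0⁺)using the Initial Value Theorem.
IVT: y'(0⁺) = lim_{s→∞} s²·Y(s) = lim_{s→∞} s·P(s).
deg(num) = 0, deg(den) = 2, relative degree = 2 ≥ 2, so s·P(s) → 0. Initial slope = 0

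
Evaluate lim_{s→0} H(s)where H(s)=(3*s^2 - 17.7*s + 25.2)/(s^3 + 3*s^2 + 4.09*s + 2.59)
DC gain = H(0) = num(0)/den(0) = 25.2/2.59 = 9.73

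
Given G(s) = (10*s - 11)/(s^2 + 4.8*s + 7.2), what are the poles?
Set denominator = 0: s^2 + 4.8*s + 7.2 = 0 → Poles: -2.4 + 1.2j, -2.4 - 1.2j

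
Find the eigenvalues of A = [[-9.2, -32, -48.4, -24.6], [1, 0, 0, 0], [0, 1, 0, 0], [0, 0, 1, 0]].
Eigenvalues solve det(λI - A) = 0.
Characteristic polynomial: λ^4 + 9.2*λ^3 + 32*λ^2 + 48.4*λ + 24.6 = 0.
Factor: (λ + 3)(λ + 1)(λ^2 + 5.2*λ + 8.2) = 0.
Roots: -1, -2.6 + 1.2j, -2.6 - 1.2j, -3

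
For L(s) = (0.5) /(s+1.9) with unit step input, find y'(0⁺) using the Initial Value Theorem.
IVT: y'(0⁺) = lim_{s→∞} s²·Y(s) = lim_{s→∞} s·L(s).
deg(num) = 0, deg(den) = 1, relative degree = 1, so s·L(s) → (leading num)/(leading den) = 0.5/1 = 0.5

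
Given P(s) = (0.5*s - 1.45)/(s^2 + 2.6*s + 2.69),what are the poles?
Set denominator = 0: s^2 + 2.6*s + 2.69 = 0 → Poles: -1.3 + 1j, -1.3 - 1j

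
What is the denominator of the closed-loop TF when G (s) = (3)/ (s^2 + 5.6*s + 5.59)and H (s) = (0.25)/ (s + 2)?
Characteristic poly = G_den * H_den + G_num * H_num = (s^3 + 7.6*s^2 + 16.79*s + 11.18) + (0.75) = s^3 + 7.6*s^2 + 16.79*s + 11.93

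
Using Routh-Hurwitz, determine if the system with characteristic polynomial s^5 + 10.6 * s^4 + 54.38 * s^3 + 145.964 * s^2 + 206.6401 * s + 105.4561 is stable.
Routh array:
s^5: [1, 54.38, 206.6401]; s^4: [10.6, 145.964, 105.4561]; s^3: [40.6098, 196.691]; s^2: [94.6235, 105.4561]; s^1: [151.433]; s^0: [105.4561]
First column: [1, 10.6, 40.6098, 94.6235, 151.433, 105.4561]. Sign changes = 0.
Yes, stable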